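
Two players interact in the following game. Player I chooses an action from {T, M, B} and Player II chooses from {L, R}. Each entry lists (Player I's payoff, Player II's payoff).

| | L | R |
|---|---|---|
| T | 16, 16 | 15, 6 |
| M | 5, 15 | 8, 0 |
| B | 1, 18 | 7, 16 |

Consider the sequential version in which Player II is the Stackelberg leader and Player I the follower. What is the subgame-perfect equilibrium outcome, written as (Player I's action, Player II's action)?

(T, L)

Player I best-responds to each possible Player II move:
- L: BR = T, leader payoff 16.
- R: BR = T, leader payoff 6.
Maximizing over 16, 6, Player II chooses L. Subgame-perfect outcome: (T, L) with payoffs (16, 16).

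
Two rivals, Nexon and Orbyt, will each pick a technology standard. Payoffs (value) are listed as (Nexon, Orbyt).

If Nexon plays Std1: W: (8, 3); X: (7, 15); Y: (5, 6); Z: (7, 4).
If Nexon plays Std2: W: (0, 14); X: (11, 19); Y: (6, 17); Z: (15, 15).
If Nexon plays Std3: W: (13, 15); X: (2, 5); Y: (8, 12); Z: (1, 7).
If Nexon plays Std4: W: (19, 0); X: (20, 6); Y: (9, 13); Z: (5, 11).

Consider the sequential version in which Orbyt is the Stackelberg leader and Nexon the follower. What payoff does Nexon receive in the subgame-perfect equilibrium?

15

Work backward from Nexon's decision.
- W → Nexon plays Std4 (best of 8, 0, 13, 19); Orbyt gets 0.
- X → Nexon plays Std4 (best of 7, 11, 2, 20); Orbyt gets 6.
- Y → Nexon plays Std4 (best of 5, 6, 8, 9); Orbyt gets 13.
- Z → Nexon plays Std2 (best of 7, 15, 1, 5); Orbyt gets 15.
Orbyt's induced payoffs are 0, 6, 13, 15, so Orbyt commits to Z. Subgame-perfect outcome: (Std2, Z) with payoffs (15, 15).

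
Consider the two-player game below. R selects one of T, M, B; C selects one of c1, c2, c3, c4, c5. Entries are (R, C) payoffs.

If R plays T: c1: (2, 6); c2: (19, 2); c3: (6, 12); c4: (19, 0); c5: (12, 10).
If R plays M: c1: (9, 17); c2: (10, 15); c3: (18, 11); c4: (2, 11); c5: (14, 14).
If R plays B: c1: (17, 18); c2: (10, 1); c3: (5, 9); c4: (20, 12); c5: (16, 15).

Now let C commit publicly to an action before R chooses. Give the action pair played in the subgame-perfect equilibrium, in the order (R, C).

(B, c1)

R best-responds to each possible C move:
- c1: BR = B, leader payoff 18.
- c2: BR = T, leader payoff 2.
- c3: BR = M, leader payoff 11.
- c4: BR = B, leader payoff 12.
- c5: BR = B, leader payoff 15.
C's induced payoffs are 18, 2, 11, 12, 15, so C commits to c1. Subgame-perfect outcome: (B, c1) with payoffs (17, 18).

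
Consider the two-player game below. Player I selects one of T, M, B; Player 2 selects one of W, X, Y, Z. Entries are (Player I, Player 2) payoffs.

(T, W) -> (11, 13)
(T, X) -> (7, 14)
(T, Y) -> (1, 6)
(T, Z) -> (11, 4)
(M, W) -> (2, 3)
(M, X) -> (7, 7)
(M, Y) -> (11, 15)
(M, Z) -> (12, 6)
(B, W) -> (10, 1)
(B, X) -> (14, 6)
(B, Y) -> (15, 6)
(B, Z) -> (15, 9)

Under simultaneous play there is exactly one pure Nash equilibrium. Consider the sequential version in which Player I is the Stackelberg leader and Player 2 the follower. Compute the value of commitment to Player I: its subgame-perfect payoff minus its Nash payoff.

0

Backward induction with Player I moving first.
- T: BR = X, leader payoff 7.
- M: BR = Y, leader payoff 11.
- B: BR = Z, leader payoff 15.
Player I's induced payoffs are 7, 11, 15, so Player I commits to B. Subgame-perfect outcome: (B, Z) with payoffs (15, 9).
Now find the simultaneous Nash equilibrium.
Player I's best replies: W→T; X→B; Y→B; Z→B.
Player 2's best replies: T→X; M→Y; B→Z.
The unique mutual best reply is (B, Z), giving (15, 9).
Player I's commitment gain: 15 − 15 = 0.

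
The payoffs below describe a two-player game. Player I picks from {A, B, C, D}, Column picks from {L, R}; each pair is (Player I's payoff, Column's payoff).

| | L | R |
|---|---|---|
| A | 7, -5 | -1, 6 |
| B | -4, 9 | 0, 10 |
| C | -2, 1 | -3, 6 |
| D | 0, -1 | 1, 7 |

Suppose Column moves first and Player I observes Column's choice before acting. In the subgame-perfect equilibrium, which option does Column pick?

Backward induction with Column moving first.
- L: Player I compares 7, -4, -2, 0 and picks A; Column would get -5.
- R: Player I compares -1, 0, -3, 1 and picks D; Column would get 7.
Column's induced payoffs are -5, 7, so Column commits to R. Subgame-perfect outcome: (D, R) with payoffs (1, 7).

R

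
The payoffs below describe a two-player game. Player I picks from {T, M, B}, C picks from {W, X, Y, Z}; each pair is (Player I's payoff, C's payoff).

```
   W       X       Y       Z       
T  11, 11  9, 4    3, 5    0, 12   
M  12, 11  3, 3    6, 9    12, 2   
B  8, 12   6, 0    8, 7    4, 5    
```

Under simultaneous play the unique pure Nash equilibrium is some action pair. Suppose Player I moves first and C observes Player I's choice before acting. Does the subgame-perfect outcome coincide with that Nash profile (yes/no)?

C best-responds to each possible Player I move:
- T → C plays Z (best of 11, 4, 5, 12); Player I gets 0.
- M → C plays W (best of 11, 3, 9, 2); Player I gets 12.
- B → C plays W (best of 12, 0, 7, 5); Player I gets 8.
Among 0, 12, 8, the best is 12 at M. Subgame-perfect outcome: (M, W) with payoffs (12, 11).
Under simultaneous play:
Player I's best replies: W→M; X→T; Y→B; Z→M.
C's best replies: T→Z; M→W; B→W.
The unique mutual best reply is (M, W), giving (12, 11).
Sequential outcome (M, W) coincides with the Nash profile (M, W).

yes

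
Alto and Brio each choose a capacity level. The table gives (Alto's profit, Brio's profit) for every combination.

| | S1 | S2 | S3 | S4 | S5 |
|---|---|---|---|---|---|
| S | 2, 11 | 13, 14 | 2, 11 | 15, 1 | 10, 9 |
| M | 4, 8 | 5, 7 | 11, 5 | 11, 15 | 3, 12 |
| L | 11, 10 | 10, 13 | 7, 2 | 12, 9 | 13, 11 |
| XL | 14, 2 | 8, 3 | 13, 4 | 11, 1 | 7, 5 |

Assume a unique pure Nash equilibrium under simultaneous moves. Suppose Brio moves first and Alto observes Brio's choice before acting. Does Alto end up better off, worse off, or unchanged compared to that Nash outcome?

Alto best-responds to each possible Brio move:
- S1: BR = XL, leader payoff 2.
- S2: BR = S, leader payoff 14.
- S3: BR = XL, leader payoff 4.
- S4: BR = S, leader payoff 1.
- S5: BR = L, leader payoff 11.
Maximizing over 2, 14, 4, 1, 11, Brio chooses S2. Subgame-perfect outcome: (S, S2) with payoffs (13, 14).
For the simultaneous game, intersect best replies.
Alto's best replies: S1→XL; S2→S; S3→XL; S4→S; S5→L.
Brio's best replies: S→S2; M→S4; L→S2; XL→S5.
Only (S, S2) has each player best-responding; Nash payoffs (13, 14).
Alto earns 13 sequentially versus 13 at the Nash outcome: unchanged.

unchanged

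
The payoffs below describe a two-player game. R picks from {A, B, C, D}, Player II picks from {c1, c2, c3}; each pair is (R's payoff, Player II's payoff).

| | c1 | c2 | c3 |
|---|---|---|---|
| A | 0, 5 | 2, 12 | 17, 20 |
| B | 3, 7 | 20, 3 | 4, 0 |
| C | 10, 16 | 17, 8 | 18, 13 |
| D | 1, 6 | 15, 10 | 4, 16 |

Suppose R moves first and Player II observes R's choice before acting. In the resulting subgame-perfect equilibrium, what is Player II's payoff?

Backward induction with R moving first.
- A: BR = c3, leader payoff 17.
- B: BR = c1, leader payoff 3.
- C: BR = c1, leader payoff 10.
- D: BR = c3, leader payoff 4.
Among 17, 3, 10, 4, the best is 17 at A. Subgame-perfect outcome: (A, c3) with payoffs (17, 20).

20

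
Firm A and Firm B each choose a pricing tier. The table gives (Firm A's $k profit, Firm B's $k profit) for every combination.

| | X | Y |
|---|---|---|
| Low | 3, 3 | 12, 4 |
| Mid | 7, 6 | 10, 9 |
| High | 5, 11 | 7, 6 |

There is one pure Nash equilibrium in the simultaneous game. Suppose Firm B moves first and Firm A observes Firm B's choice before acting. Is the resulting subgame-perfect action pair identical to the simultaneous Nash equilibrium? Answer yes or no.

no

Solve by backward induction (Firm B leads).
- X → Firm A plays Mid (best of 3, 7, 5); Firm B gets 6.
- Y → Firm A plays Low (best of 12, 10, 7); Firm B gets 4.
Among 6, 4, the best is 6 at X. Subgame-perfect outcome: (Mid, X) with payoffs (7, 6).
Now find the simultaneous Nash equilibrium.
Firm A's best replies: X→Mid; Y→Low.
Firm B's best replies: Low→Y; Mid→Y; High→X.
The unique mutual best reply is (Low, Y), giving (12, 4).
Sequential outcome (Mid, X) differs from the Nash profile (Low, Y).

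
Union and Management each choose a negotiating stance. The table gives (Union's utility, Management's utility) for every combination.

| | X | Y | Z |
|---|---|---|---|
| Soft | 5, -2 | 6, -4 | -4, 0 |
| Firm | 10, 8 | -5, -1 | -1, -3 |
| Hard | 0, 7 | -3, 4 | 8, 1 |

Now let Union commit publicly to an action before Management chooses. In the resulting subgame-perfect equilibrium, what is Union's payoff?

10

Backward induction with Union moving first.
- Soft: BR = Z, leader payoff -4.
- Firm: BR = X, leader payoff 10.
- Hard: BR = X, leader payoff 0.
Union's induced payoffs are -4, 10, 0, so Union commits to Firm. Subgame-perfect outcome: (Firm, X) with payoffs (10, 8).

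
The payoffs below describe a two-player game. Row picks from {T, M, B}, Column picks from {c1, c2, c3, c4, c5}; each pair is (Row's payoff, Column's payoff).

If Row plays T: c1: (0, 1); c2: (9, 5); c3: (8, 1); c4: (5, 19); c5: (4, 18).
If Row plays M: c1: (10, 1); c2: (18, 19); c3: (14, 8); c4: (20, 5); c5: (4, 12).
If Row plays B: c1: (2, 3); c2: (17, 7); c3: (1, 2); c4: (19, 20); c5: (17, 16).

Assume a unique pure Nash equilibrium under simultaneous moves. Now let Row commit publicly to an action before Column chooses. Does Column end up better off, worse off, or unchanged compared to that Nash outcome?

better off

Backward induction with Row moving first.
- T: Column compares 1, 5, 1, 19, 18 and picks c4; Row would get 5.
- M: Column compares 1, 19, 8, 5, 12 and picks c2; Row would get 18.
- B: Column compares 3, 7, 2, 20, 16 and picks c4; Row would get 19.
Among 5, 18, 19, the best is 19 at B. Subgame-perfect outcome: (B, c4) with payoffs (19, 20).
Under simultaneous play:
Row's best replies: c1→M; c2→M; c3→M; c4→M; c5→B.
Column's best replies: T→c4; M→c2; B→c4.
Only (M, c2) has each player best-responding; Nash payoffs (18, 19).
Column earns 20 sequentially versus 19 at the Nash outcome: better off.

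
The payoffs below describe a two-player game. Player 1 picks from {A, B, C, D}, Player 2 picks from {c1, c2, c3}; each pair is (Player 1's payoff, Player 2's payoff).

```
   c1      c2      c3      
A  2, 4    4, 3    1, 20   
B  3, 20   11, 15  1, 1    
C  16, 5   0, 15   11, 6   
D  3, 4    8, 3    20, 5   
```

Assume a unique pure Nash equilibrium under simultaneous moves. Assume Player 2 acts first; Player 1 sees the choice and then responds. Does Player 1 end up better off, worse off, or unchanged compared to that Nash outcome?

worse off

Solve by backward induction (Player 2 leads).
- c1: Player 1 compares 2, 3, 16, 3 and picks C; Player 2 would get 5.
- c2: Player 1 compares 4, 11, 0, 8 and picks B; Player 2 would get 15.
- c3: Player 1 compares 1, 1, 11, 20 and picks D; Player 2 would get 5.
Maximizing over 5, 15, 5, Player 2 chooses c2. Subgame-perfect outcome: (B, c2) with payoffs (11, 15).
For the simultaneous game, intersect best replies.
Player 1's best replies: c1→C; c2→B; c3→D.
Player 2's best replies: A→c3; B→c1; C→c2; D→c3.
The unique mutual best reply is (D, c3), giving (20, 5).
Player 1 earns 11 sequentially versus 20 at the Nash outcome: worse off.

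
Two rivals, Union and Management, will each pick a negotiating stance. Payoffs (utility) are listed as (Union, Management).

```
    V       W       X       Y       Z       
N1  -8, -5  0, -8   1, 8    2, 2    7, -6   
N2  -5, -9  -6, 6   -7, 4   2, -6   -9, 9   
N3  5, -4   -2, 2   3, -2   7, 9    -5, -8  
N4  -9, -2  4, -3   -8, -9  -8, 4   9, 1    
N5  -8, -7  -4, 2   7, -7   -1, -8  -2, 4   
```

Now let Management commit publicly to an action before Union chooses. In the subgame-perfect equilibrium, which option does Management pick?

Solve by backward induction (Management leads).
- V → Union plays N3 (best of -8, -5, 5, -9, -8); Management gets -4.
- W → Union plays N4 (best of 0, -6, -2, 4, -4); Management gets -3.
- X → Union plays N5 (best of 1, -7, 3, -8, 7); Management gets -7.
- Y → Union plays N3 (best of 2, 2, 7, -8, -1); Management gets 9.
- Z → Union plays N4 (best of 7, -9, -5, 9, -2); Management gets 1.
Among -4, -3, -7, 9, 1, the best is 9 at Y. Subgame-perfect outcome: (N3, Y) with payoffs (7, 9).

Y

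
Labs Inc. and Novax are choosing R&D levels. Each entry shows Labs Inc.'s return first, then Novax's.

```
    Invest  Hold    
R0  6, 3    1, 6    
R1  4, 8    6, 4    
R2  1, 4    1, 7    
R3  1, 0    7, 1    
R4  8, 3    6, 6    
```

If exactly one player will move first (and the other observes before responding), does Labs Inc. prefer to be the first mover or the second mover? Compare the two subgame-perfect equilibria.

second

If Labs Inc. leads: Novax's best replies are R0→Hold, R1→Invest, R2→Hold, R3→Hold, R4→Hold; Labs Inc.'s induced payoffs 1, 4, 1, 7, 6; outcome (R3, Hold), payoffs (7, 1).
If Novax leads: Labs Inc.'s best replies are Invest→R4, Hold→R3; Novax's induced payoffs 3, 1; outcome (R4, Invest), payoffs (8, 3).
Labs Inc. gets 7 moving first and 8 moving second, so Labs Inc. prefers to move second.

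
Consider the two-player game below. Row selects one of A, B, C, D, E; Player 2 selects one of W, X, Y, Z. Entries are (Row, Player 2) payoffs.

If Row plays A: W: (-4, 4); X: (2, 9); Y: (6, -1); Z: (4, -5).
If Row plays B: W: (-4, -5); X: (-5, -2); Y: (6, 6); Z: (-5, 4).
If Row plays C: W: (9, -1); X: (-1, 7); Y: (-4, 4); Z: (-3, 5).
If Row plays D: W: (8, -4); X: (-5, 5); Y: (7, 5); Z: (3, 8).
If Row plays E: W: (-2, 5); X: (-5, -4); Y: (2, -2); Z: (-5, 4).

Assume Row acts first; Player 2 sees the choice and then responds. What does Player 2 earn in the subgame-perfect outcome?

Solve by backward induction (Row leads).
- A: Player 2 compares 4, 9, -1, -5 and picks X; Row would get 2.
- B: Player 2 compares -5, -2, 6, 4 and picks Y; Row would get 6.
- C: Player 2 compares -1, 7, 4, 5 and picks X; Row would get -1.
- D: Player 2 compares -4, 5, 5, 8 and picks Z; Row would get 3.
- E: Player 2 compares 5, -4, -2, 4 and picks W; Row would get -2.
Among 2, 6, -1, 3, -2, the best is 6 at B. Subgame-perfect outcome: (B, Y) with payoffs (6, 6).

6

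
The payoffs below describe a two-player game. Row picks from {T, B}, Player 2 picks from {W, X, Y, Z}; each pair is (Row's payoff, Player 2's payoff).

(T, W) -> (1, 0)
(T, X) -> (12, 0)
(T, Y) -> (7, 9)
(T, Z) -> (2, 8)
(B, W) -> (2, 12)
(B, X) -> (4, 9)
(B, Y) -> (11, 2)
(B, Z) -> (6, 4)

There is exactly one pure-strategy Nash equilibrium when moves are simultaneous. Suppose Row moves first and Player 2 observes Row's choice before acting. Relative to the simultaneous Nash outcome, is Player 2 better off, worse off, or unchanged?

Solve by backward induction (Row leads).
- T → Player 2 plays Y (best of 0, 0, 9, 8); Row gets 7.
- B → Player 2 plays W (best of 12, 9, 2, 4); Row gets 2.
Row's induced payoffs are 7, 2, so Row commits to T. Subgame-perfect outcome: (T, Y) with payoffs (7, 9).
Under simultaneous play:
Row's best replies: W→B; X→T; Y→B; Z→B.
Player 2's best replies: T→Y; B→W.
The unique mutual best reply is (B, W), giving (2, 12).
Player 2 earns 9 sequentially versus 12 at the Nash outcome: worse off.

worse off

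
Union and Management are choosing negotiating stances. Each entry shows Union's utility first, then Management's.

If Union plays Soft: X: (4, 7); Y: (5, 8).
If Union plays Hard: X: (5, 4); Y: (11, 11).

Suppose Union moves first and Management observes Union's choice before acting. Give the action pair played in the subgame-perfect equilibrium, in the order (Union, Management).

Work backward from Management's decision.
- Soft: Management compares 7, 8 and picks Y; Union would get 5.
- Hard: Management compares 4, 11 and picks Y; Union would get 11.
Among 5, 11, the best is 11 at Hard. Subgame-perfect outcome: (Hard, Y) with payoffs (11, 11).

(Hard, Y)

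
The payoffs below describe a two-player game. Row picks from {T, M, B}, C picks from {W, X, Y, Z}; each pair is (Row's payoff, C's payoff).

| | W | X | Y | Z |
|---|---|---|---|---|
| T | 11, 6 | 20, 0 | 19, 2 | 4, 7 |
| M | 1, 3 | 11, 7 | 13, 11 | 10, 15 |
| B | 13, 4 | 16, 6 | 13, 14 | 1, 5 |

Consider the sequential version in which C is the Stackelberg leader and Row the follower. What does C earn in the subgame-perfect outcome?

Solve by backward induction (C leads).
- W: BR = B, leader payoff 4.
- X: BR = T, leader payoff 0.
- Y: BR = T, leader payoff 2.
- Z: BR = M, leader payoff 15.
Maximizing over 4, 0, 2, 15, C chooses Z. Subgame-perfect outcome: (M, Z) with payoffs (10, 15).

15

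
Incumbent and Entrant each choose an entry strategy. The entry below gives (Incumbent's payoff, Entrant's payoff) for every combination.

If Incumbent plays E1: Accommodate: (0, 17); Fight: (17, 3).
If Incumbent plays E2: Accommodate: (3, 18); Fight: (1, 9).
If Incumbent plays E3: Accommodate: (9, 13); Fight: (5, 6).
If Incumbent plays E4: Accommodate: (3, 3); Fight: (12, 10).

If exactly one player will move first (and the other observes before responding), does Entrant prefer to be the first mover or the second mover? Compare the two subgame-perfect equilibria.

first

If Incumbent leads: Entrant's best replies are E1→Accommodate, E2→Accommodate, E3→Accommodate, E4→Fight; Incumbent's induced payoffs 0, 3, 9, 12; outcome (E4, Fight), payoffs (12, 10).
If Entrant leads: Incumbent's best replies are Accommodate→E3, Fight→E1; Entrant's induced payoffs 13, 3; outcome (E3, Accommodate), payoffs (9, 13).
Entrant gets 13 moving first and 10 moving second, so Entrant prefers to move first.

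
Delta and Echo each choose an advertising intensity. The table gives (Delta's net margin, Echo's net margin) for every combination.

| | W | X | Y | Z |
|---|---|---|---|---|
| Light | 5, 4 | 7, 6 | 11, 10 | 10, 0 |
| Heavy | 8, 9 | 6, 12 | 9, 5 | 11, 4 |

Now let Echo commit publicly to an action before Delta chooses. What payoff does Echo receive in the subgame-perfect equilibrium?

Solve by backward induction (Echo leads).
- W: Delta compares 5, 8 and picks Heavy; Echo would get 9.
- X: Delta compares 7, 6 and picks Light; Echo would get 6.
- Y: Delta compares 11, 9 and picks Light; Echo would get 10.
- Z: Delta compares 10, 11 and picks Heavy; Echo would get 4.
Among 9, 6, 10, 4, the best is 10 at Y. Subgame-perfect outcome: (Light, Y) with payoffs (11, 10).

10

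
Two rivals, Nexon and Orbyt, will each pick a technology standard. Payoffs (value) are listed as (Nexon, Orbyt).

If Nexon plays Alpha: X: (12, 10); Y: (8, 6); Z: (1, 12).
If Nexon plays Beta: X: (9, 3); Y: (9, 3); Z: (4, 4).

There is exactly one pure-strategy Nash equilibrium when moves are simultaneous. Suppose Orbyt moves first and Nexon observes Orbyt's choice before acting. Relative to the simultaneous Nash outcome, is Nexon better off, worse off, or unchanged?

better off

Solve by backward induction (Orbyt leads).
- X: Nexon compares 12, 9 and picks Alpha; Orbyt would get 10.
- Y: Nexon compares 8, 9 and picks Beta; Orbyt would get 3.
- Z: Nexon compares 1, 4 and picks Beta; Orbyt would get 4.
Among 10, 3, 4, the best is 10 at X. Subgame-perfect outcome: (Alpha, X) with payoffs (12, 10).
Under simultaneous play:
Nexon's best replies: X→Alpha; Y→Beta; Z→Beta.
Orbyt's best replies: Alpha→Z; Beta→Z.
Only (Beta, Z) has each player best-responding; Nash payoffs (4, 4).
Nexon earns 12 sequentially versus 4 at the Nash outcome: better off.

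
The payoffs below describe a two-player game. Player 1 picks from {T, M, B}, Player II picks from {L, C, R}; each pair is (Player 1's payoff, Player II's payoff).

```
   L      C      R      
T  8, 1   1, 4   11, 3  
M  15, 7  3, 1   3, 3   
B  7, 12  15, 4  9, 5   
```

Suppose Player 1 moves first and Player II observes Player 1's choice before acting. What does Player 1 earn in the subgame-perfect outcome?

Player II best-responds to each possible Player 1 move:
- T: Player II compares 1, 4, 3 and picks C; Player 1 would get 1.
- M: Player II compares 7, 1, 3 and picks L; Player 1 would get 15.
- B: Player II compares 12, 4, 5 and picks L; Player 1 would get 7.
Maximizing over 1, 15, 7, Player 1 chooses M. Subgame-perfect outcome: (M, L) with payoffs (15, 7).

15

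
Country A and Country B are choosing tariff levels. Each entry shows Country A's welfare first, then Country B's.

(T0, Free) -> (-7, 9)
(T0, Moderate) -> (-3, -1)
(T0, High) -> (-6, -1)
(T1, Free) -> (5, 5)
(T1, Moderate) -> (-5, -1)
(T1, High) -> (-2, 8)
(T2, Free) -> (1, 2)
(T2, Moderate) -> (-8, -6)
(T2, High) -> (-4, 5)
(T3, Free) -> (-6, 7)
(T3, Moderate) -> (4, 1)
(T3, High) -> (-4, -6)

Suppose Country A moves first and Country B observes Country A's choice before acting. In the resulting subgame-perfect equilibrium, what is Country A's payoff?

Country B best-responds to each possible Country A move:
- T0 → Country B plays Free (best of 9, -1, -1); Country A gets -7.
- T1 → Country B plays High (best of 5, -1, 8); Country A gets -2.
- T2 → Country B plays High (best of 2, -6, 5); Country A gets -4.
- T3 → Country B plays Free (best of 7, 1, -6); Country A gets -6.
Country A's induced payoffs are -7, -2, -4, -6, so Country A commits to T1. Subgame-perfect outcome: (T1, High) with payoffs (-2, 8).

-2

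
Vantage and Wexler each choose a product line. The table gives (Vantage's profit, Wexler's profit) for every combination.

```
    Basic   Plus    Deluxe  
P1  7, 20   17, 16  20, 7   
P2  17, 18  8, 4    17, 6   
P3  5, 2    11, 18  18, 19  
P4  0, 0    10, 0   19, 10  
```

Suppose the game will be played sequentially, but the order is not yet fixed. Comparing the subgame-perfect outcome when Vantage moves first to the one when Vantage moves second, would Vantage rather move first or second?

If Vantage leads: Wexler's best replies are P1→Basic, P2→Basic, P3→Deluxe, P4→Deluxe; Vantage's induced payoffs 7, 17, 18, 19; outcome (P4, Deluxe), payoffs (19, 10).
If Wexler leads: Vantage's best replies are Basic→P2, Plus→P1, Deluxe→P1; Wexler's induced payoffs 18, 16, 7; outcome (P2, Basic), payoffs (17, 18).
Vantage gets 19 moving first and 17 moving second, so Vantage prefers to move first.

first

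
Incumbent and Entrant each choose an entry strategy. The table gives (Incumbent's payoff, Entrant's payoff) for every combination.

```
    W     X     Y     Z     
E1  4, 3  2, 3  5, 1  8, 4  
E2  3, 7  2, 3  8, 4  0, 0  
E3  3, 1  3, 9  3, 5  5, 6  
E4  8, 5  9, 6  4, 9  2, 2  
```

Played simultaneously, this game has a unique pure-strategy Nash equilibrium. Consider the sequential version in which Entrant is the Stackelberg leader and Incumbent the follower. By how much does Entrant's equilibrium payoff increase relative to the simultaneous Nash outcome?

2

Solve by backward induction (Entrant leads).
- W: Incumbent compares 4, 3, 3, 8 and picks E4; Entrant would get 5.
- X: Incumbent compares 2, 2, 3, 9 and picks E4; Entrant would get 6.
- Y: Incumbent compares 5, 8, 3, 4 and picks E2; Entrant would get 4.
- Z: Incumbent compares 8, 0, 5, 2 and picks E1; Entrant would get 4.
Among 5, 6, 4, 4, the best is 6 at X. Subgame-perfect outcome: (E4, X) with payoffs (9, 6).
For the simultaneous game, intersect best replies.
Incumbent's best replies: W→E4; X→E4; Y→E2; Z→E1.
Entrant's best replies: E1→Z; E2→W; E3→X; E4→Y.
Only (E1, Z) has each player best-responding; Nash payoffs (8, 4).
Entrant's commitment gain: 6 − 4 = 2.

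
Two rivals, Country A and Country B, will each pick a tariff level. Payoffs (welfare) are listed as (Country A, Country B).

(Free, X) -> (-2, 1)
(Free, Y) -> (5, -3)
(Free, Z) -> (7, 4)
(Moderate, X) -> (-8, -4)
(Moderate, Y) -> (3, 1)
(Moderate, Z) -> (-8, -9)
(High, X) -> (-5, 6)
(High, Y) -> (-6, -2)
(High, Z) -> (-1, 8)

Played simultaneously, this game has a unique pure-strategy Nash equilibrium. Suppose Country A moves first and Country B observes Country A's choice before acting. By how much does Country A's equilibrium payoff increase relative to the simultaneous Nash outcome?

Solve by backward induction (Country A leads).
- Free: BR = Z, leader payoff 7.
- Moderate: BR = Y, leader payoff 3.
- High: BR = Z, leader payoff -1.
Among 7, 3, -1, the best is 7 at Free. Subgame-perfect outcome: (Free, Z) with payoffs (7, 4).
For the simultaneous game, intersect best replies.
Country A's best replies: X→Free; Y→Free; Z→Free.
Country B's best replies: Free→Z; Moderate→Y; High→Z.
The unique mutual best reply is (Free, Z), giving (7, 4).
Country A's commitment gain: 7 − 7 = 0.

0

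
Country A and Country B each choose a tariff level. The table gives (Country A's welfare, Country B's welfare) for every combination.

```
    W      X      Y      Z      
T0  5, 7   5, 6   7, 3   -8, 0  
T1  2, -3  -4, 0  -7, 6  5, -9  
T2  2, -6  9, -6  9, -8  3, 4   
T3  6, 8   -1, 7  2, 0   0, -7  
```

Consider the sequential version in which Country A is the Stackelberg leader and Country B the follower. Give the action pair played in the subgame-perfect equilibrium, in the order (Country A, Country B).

(T3, W)

Backward induction with Country A moving first.
- T0: BR = W, leader payoff 5.
- T1: BR = Y, leader payoff -7.
- T2: BR = Z, leader payoff 3.
- T3: BR = W, leader payoff 6.
Country A's induced payoffs are 5, -7, 3, 6, so Country A commits to T3. Subgame-perfect outcome: (T3, W) with payoffs (6, 8).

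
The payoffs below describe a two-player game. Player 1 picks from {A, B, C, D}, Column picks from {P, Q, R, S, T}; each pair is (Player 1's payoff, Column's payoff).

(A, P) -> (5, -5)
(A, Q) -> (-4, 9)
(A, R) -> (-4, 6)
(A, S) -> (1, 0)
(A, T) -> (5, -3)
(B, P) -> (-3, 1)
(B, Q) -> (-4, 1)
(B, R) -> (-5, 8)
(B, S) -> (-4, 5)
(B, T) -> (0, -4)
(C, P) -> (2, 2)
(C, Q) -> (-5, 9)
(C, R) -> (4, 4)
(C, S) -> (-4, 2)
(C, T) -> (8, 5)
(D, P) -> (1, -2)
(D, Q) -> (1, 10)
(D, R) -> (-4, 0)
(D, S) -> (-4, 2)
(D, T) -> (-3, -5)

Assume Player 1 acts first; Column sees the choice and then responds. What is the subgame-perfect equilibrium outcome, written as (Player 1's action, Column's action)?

Backward induction with Player 1 moving first.
- A: BR = Q, leader payoff -4.
- B: BR = R, leader payoff -5.
- C: BR = Q, leader payoff -5.
- D: BR = Q, leader payoff 1.
Maximizing over -4, -5, -5, 1, Player 1 chooses D. Subgame-perfect outcome: (D, Q) with payoffs (1, 10).

(D, Q)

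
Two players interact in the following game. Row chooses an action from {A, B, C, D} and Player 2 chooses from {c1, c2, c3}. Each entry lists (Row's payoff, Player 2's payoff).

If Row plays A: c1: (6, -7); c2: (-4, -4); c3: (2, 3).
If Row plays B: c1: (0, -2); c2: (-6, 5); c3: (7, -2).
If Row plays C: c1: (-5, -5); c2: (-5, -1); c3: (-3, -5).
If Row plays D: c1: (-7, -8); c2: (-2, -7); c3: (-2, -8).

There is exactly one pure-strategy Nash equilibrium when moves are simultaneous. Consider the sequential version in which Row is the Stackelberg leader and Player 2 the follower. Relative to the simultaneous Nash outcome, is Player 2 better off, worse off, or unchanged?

Player 2 best-responds to each possible Row move:
- A: BR = c3, leader payoff 2.
- B: BR = c2, leader payoff -6.
- C: BR = c2, leader payoff -5.
- D: BR = c2, leader payoff -2.
Among 2, -6, -5, -2, the best is 2 at A. Subgame-perfect outcome: (A, c3) with payoffs (2, 3).
For the simultaneous game, intersect best replies.
Row's best replies: c1→A; c2→D; c3→B.
Player 2's best replies: A→c3; B→c2; C→c2; D→c2.
The unique mutual best reply is (D, c2), giving (-2, -7).
Player 2 earns 3 sequentially versus -7 at the Nash outcome: better off.

better off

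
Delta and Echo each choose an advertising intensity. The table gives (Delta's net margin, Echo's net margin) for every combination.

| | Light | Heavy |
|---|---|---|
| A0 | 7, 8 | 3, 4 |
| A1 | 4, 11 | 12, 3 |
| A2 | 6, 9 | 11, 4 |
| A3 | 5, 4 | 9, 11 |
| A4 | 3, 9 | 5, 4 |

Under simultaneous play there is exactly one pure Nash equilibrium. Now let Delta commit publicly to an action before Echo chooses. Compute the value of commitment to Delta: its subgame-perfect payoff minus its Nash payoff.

2

Solve by backward induction (Delta leads).
- A0 → Echo plays Light (best of 8, 4); Delta gets 7.
- A1 → Echo plays Light (best of 11, 3); Delta gets 4.
- A2 → Echo plays Light (best of 9, 4); Delta gets 6.
- A3 → Echo plays Heavy (best of 4, 11); Delta gets 9.
- A4 → Echo plays Light (best of 9, 4); Delta gets 3.
Maximizing over 7, 4, 6, 9, 3, Delta chooses A3. Subgame-perfect outcome: (A3, Heavy) with payoffs (9, 11).
Now find the simultaneous Nash equilibrium.
Delta's best replies: Light→A0; Heavy→A1.
Echo's best replies: A0→Light; A1→Light; A2→Light; A3→Heavy; A4→Light.
The unique mutual best reply is (A0, Light), giving (7, 8).
Delta's commitment gain: 9 − 7 = 2.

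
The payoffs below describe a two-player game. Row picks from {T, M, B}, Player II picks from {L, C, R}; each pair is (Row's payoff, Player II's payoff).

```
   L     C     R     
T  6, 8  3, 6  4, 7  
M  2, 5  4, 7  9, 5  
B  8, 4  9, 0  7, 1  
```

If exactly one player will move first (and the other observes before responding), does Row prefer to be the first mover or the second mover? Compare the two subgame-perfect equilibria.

second

If Row leads: Player II's best replies are T→L, M→C, B→L; Row's induced payoffs 6, 4, 8; outcome (B, L), payoffs (8, 4).
If Player II leads: Row's best replies are L→B, C→B, R→M; Player II's induced payoffs 4, 0, 5; outcome (M, R), payoffs (9, 5).
Row gets 8 moving first and 9 moving second, so Row prefers to move second.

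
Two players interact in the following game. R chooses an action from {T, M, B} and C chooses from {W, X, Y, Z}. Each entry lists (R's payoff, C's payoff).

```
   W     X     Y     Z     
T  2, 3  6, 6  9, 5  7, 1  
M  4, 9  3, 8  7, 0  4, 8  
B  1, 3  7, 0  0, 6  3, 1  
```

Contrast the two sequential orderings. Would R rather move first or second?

If R leads: C's best replies are T→X, M→W, B→Y; R's induced payoffs 6, 4, 0; outcome (T, X), payoffs (6, 6).
If C leads: R's best replies are W→M, X→B, Y→T, Z→T; C's induced payoffs 9, 0, 5, 1; outcome (M, W), payoffs (4, 9).
R gets 6 moving first and 4 moving second, so R prefers to move first.

first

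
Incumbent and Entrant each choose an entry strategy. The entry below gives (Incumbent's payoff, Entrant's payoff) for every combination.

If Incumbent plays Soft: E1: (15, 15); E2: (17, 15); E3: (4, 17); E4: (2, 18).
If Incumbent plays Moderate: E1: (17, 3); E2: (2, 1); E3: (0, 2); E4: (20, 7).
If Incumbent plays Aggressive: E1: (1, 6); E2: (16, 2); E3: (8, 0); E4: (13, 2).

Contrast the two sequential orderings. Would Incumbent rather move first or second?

first

If Incumbent leads: Entrant's best replies are Soft→E4, Moderate→E4, Aggressive→E1; Incumbent's induced payoffs 2, 20, 1; outcome (Moderate, E4), payoffs (20, 7).
If Entrant leads: Incumbent's best replies are E1→Moderate, E2→Soft, E3→Aggressive, E4→Moderate; Entrant's induced payoffs 3, 15, 0, 7; outcome (Soft, E2), payoffs (17, 15).
Incumbent gets 20 moving first and 17 moving second, so Incumbent prefers to move first.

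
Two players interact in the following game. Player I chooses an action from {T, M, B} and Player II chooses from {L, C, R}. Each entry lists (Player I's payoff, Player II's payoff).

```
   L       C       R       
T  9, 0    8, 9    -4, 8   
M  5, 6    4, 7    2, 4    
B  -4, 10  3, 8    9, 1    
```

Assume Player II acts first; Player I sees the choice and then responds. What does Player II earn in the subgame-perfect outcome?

9

Player I best-responds to each possible Player II move:
- L: BR = T, leader payoff 0.
- C: BR = T, leader payoff 9.
- R: BR = B, leader payoff 1.
Player II's induced payoffs are 0, 9, 1, so Player II commits to C. Subgame-perfect outcome: (T, C) with payoffs (8, 9).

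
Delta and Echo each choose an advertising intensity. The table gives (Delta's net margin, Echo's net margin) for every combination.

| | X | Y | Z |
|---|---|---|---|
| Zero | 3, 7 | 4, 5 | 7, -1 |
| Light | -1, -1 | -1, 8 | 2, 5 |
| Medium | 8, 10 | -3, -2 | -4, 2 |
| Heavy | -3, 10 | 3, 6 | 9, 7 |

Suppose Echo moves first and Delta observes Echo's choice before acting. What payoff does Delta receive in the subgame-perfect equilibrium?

8

Delta best-responds to each possible Echo move:
- X → Delta plays Medium (best of 3, -1, 8, -3); Echo gets 10.
- Y → Delta plays Zero (best of 4, -1, -3, 3); Echo gets 5.
- Z → Delta plays Heavy (best of 7, 2, -4, 9); Echo gets 7.
Maximizing over 10, 5, 7, Echo chooses X. Subgame-perfect outcome: (Medium, X) with payoffs (8, 10).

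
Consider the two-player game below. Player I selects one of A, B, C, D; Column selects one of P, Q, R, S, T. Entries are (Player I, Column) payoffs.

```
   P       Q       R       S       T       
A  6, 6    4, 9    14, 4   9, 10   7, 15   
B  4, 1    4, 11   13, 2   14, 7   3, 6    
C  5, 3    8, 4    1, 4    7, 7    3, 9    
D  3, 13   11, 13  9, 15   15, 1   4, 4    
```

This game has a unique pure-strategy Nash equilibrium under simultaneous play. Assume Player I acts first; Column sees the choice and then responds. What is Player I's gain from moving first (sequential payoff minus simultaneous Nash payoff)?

Column best-responds to each possible Player I move:
- A → Column plays T (best of 6, 9, 4, 10, 15); Player I gets 7.
- B → Column plays Q (best of 1, 11, 2, 7, 6); Player I gets 4.
- C → Column plays T (best of 3, 4, 4, 7, 9); Player I gets 3.
- D → Column plays R (best of 13, 13, 15, 1, 4); Player I gets 9.
Player I's induced payoffs are 7, 4, 3, 9, so Player I commits to D. Subgame-perfect outcome: (D, R) with payoffs (9, 15).
Under simultaneous play:
Player I's best replies: P→A; Q→D; R→A; S→D; T→A.
Column's best replies: A→T; B→Q; C→T; D→R.
Only (A, T) has each player best-responding; Nash payoffs (7, 15).
Player I's commitment gain: 9 − 7 = 2.

2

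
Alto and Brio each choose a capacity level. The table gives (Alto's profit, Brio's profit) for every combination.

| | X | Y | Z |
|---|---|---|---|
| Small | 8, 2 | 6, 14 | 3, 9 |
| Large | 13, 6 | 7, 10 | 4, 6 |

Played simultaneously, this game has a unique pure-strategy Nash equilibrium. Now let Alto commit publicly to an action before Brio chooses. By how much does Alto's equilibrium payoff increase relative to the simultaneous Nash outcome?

0

Backward induction with Alto moving first.
- Small: Brio compares 2, 14, 9 and picks Y; Alto would get 6.
- Large: Brio compares 6, 10, 6 and picks Y; Alto would get 7.
Maximizing over 6, 7, Alto chooses Large. Subgame-perfect outcome: (Large, Y) with payoffs (7, 10).
Now find the simultaneous Nash equilibrium.
Alto's best replies: X→Large; Y→Large; Z→Large.
Brio's best replies: Small→Y; Large→Y.
Only (Large, Y) has each player best-responding; Nash payoffs (7, 10).
Alto's commitment gain: 7 − 7 = 0.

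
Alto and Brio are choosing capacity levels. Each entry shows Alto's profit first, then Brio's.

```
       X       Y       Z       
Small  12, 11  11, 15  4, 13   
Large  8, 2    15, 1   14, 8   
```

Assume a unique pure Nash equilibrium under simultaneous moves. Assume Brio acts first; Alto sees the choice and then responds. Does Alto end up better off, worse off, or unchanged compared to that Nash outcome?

Work backward from Alto's decision.
- X → Alto plays Small (best of 12, 8); Brio gets 11.
- Y → Alto plays Large (best of 11, 15); Brio gets 1.
- Z → Alto plays Large (best of 4, 14); Brio gets 8.
Maximizing over 11, 1, 8, Brio chooses X. Subgame-perfect outcome: (Small, X) with payoffs (12, 11).
Under simultaneous play:
Alto's best replies: X→Small; Y→Large; Z→Large.
Brio's best replies: Small→Y; Large→Z.
The unique mutual best reply is (Large, Z), giving (14, 8).
Alto earns 12 sequentially versus 14 at the Nash outcome: worse off.

worse off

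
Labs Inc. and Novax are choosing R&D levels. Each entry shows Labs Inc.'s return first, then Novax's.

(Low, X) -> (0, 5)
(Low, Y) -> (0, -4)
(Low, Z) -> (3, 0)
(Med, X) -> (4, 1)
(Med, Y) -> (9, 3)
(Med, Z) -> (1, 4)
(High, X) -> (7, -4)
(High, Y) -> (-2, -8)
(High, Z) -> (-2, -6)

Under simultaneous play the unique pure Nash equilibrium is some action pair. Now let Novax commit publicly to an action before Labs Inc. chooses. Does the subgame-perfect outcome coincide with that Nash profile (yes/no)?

no

Work backward from Labs Inc.'s decision.
- X: Labs Inc. compares 0, 4, 7 and picks High; Novax would get -4.
- Y: Labs Inc. compares 0, 9, -2 and picks Med; Novax would get 3.
- Z: Labs Inc. compares 3, 1, -2 and picks Low; Novax would get 0.
Maximizing over -4, 3, 0, Novax chooses Y. Subgame-perfect outcome: (Med, Y) with payoffs (9, 3).
Now find the simultaneous Nash equilibrium.
Labs Inc.'s best replies: X→High; Y→Med; Z→Low.
Novax's best replies: Low→X; Med→Z; High→X.
The unique mutual best reply is (High, X), giving (7, -4).
Sequential outcome (Med, Y) differs from the Nash profile (High, X).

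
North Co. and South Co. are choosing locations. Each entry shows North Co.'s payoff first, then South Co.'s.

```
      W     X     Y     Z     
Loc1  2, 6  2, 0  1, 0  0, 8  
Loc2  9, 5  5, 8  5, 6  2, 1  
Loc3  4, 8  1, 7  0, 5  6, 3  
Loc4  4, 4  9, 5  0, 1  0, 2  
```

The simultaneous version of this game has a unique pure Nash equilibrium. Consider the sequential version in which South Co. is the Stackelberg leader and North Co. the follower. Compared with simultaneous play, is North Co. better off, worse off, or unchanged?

worse off

North Co. best-responds to each possible South Co. move:
- W: North Co. compares 2, 9, 4, 4 and picks Loc2; South Co. would get 5.
- X: North Co. compares 2, 5, 1, 9 and picks Loc4; South Co. would get 5.
- Y: North Co. compares 1, 5, 0, 0 and picks Loc2; South Co. would get 6.
- Z: North Co. compares 0, 2, 6, 0 and picks Loc3; South Co. would get 3.
Maximizing over 5, 5, 6, 3, South Co. chooses Y. Subgame-perfect outcome: (Loc2, Y) with payoffs (5, 6).
Under simultaneous play:
North Co.'s best replies: W→Loc2; X→Loc4; Y→Loc2; Z→Loc3.
South Co.'s best replies: Loc1→Z; Loc2→X; Loc3→W; Loc4→X.
The unique mutual best reply is (Loc4, X), giving (9, 5).
North Co. earns 5 sequentially versus 9 at the Nash outcome: worse off.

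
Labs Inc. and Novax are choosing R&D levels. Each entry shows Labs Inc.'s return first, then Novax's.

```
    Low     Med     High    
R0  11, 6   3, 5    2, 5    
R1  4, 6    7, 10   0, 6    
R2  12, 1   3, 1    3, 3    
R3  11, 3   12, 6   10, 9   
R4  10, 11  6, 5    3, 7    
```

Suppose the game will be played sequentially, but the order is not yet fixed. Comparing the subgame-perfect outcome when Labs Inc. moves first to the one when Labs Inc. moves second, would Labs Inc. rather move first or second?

first

If Labs Inc. leads: Novax's best replies are R0→Low, R1→Med, R2→High, R3→High, R4→Low; Labs Inc.'s induced payoffs 11, 7, 3, 10, 10; outcome (R0, Low), payoffs (11, 6).
If Novax leads: Labs Inc.'s best replies are Low→R2, Med→R3, High→R3; Novax's induced payoffs 1, 6, 9; outcome (R3, High), payoffs (10, 9).
Labs Inc. gets 11 moving first and 10 moving second, so Labs Inc. prefers to move first.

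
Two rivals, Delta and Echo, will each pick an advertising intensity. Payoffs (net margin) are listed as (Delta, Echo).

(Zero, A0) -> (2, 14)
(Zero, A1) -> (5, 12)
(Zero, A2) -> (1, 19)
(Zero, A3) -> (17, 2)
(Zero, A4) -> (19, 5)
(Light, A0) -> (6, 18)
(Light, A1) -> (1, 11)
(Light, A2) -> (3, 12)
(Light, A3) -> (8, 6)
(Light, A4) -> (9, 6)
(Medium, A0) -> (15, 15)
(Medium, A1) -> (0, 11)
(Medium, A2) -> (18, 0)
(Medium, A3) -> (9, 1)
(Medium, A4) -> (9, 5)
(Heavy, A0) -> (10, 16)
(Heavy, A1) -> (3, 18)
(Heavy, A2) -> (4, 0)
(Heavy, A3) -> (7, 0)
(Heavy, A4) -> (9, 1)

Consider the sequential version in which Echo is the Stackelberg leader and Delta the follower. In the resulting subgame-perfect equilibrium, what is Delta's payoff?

15

Delta best-responds to each possible Echo move:
- A0 → Delta plays Medium (best of 2, 6, 15, 10); Echo gets 15.
- A1 → Delta plays Zero (best of 5, 1, 0, 3); Echo gets 12.
- A2 → Delta plays Medium (best of 1, 3, 18, 4); Echo gets 0.
- A3 → Delta plays Zero (best of 17, 8, 9, 7); Echo gets 2.
- A4 → Delta plays Zero (best of 19, 9, 9, 9); Echo gets 5.
Echo's induced payoffs are 15, 12, 0, 2, 5, so Echo commits to A0. Subgame-perfect outcome: (Medium, A0) with payoffs (15, 15).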